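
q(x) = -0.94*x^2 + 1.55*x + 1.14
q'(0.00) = 1.55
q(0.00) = 1.14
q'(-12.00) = 24.11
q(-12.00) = -152.82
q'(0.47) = 0.67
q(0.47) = 1.66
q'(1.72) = -1.68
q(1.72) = 1.03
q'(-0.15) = 1.83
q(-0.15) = 0.89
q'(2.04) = -2.29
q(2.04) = 0.39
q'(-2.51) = 6.27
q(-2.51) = -8.67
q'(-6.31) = 13.41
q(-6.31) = -46.07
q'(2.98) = -4.05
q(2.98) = -2.59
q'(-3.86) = 8.81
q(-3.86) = -18.85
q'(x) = 1.55 - 1.88*x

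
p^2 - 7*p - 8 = (p - 8)*(p + 1)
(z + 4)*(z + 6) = z^2 + 10*z + 24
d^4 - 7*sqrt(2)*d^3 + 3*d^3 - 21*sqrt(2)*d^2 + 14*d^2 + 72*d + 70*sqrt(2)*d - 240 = (d - 2)*(d + 5)*(d - 4*sqrt(2))*(d - 3*sqrt(2))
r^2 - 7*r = r*(r - 7)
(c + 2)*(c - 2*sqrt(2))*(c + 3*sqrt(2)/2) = c^3 - sqrt(2)*c^2/2 + 2*c^2 - 6*c - sqrt(2)*c - 12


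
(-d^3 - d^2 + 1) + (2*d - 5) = -d^3 - d^2 + 2*d - 4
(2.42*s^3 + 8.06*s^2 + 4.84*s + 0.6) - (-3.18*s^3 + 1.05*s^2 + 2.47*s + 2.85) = 5.6*s^3 + 7.01*s^2 + 2.37*s - 2.25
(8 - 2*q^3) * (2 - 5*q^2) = 10*q^5 - 4*q^3 - 40*q^2 + 16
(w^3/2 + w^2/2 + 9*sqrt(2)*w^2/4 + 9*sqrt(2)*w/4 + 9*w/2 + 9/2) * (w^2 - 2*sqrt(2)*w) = w^5/2 + w^4/2 + 5*sqrt(2)*w^4/4 - 9*w^3/2 + 5*sqrt(2)*w^3/4 - 9*sqrt(2)*w^2 - 9*w^2/2 - 9*sqrt(2)*w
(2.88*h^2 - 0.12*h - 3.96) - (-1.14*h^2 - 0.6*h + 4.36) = 4.02*h^2 + 0.48*h - 8.32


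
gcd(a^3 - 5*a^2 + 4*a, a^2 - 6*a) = a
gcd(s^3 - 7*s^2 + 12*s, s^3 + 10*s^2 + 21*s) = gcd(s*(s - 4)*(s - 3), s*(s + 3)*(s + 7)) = s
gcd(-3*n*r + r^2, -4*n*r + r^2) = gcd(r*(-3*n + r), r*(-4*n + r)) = r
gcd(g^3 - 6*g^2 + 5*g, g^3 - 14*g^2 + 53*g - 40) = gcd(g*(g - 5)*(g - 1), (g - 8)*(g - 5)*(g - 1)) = g^2 - 6*g + 5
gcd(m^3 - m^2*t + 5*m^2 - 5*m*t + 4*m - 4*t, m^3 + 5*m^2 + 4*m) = m^2 + 5*m + 4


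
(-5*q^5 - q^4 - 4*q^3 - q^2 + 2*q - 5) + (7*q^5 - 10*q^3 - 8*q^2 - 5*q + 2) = 2*q^5 - q^4 - 14*q^3 - 9*q^2 - 3*q - 3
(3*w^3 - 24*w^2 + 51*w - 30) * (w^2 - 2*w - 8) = 3*w^5 - 30*w^4 + 75*w^3 + 60*w^2 - 348*w + 240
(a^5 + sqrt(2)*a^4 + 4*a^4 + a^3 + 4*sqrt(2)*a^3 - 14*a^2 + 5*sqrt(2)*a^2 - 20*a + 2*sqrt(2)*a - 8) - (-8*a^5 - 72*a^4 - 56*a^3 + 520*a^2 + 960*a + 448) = 9*a^5 + sqrt(2)*a^4 + 76*a^4 + 4*sqrt(2)*a^3 + 57*a^3 - 534*a^2 + 5*sqrt(2)*a^2 - 980*a + 2*sqrt(2)*a - 456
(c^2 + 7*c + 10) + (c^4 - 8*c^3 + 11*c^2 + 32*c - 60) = c^4 - 8*c^3 + 12*c^2 + 39*c - 50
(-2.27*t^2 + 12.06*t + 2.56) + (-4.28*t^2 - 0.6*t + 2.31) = -6.55*t^2 + 11.46*t + 4.87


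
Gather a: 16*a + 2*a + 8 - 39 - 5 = 18*a - 36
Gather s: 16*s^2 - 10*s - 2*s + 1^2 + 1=16*s^2 - 12*s + 2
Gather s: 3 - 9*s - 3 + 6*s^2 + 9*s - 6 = 6*s^2 - 6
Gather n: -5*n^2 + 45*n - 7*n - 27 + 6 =-5*n^2 + 38*n - 21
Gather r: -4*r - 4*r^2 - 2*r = -4*r^2 - 6*r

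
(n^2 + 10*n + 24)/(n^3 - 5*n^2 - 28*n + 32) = (n + 6)/(n^2 - 9*n + 8)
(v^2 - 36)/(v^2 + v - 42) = (v + 6)/(v + 7)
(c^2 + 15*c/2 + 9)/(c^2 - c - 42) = (c + 3/2)/(c - 7)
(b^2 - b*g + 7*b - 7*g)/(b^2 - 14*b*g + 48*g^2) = (b^2 - b*g + 7*b - 7*g)/(b^2 - 14*b*g + 48*g^2)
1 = 1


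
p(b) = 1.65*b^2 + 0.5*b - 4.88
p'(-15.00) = -49.00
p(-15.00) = 358.87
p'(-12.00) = -39.10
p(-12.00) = 226.72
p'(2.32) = 8.16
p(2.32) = 5.16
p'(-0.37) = -0.72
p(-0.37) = -4.84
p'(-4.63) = -14.78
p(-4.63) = 28.18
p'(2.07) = 7.33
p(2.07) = 3.23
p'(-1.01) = -2.83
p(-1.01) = -3.70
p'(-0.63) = -1.58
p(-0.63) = -4.54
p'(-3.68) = -11.64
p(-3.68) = 15.62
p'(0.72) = 2.88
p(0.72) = -3.66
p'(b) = 3.3*b + 0.5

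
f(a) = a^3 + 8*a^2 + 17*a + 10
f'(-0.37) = 11.49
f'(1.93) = 59.05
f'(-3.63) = -1.55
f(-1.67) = -0.74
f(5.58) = 527.69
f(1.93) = 79.80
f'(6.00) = 221.00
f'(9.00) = 404.00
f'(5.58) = 199.69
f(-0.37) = 4.75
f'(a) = 3*a^2 + 16*a + 17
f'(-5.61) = 21.66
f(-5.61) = -10.15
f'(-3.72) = -1.00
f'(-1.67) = -1.35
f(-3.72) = 5.99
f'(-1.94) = -2.75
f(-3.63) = 5.87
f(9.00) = 1540.00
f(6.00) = 616.00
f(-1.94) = -0.17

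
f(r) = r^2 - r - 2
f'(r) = 2*r - 1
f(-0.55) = -1.15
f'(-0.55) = -2.10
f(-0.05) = -1.95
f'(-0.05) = -1.10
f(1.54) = -1.17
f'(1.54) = 2.08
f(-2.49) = 6.69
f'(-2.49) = -5.98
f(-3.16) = 11.15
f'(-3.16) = -7.32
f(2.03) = 0.09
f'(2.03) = 3.06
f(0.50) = -2.25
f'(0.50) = 0.00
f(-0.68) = -0.86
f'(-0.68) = -2.36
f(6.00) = 28.00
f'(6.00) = 11.00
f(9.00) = 70.00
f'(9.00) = 17.00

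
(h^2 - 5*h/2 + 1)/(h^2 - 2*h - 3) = (-h^2 + 5*h/2 - 1)/(-h^2 + 2*h + 3)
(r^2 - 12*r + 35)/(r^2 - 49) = (r - 5)/(r + 7)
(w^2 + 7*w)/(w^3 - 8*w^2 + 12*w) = (w + 7)/(w^2 - 8*w + 12)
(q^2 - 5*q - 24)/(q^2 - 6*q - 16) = (q + 3)/(q + 2)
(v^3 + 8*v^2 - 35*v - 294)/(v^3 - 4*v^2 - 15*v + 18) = (v^2 + 14*v + 49)/(v^2 + 2*v - 3)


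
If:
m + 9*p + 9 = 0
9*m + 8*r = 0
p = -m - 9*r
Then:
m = -72/665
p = -657/665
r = 81/665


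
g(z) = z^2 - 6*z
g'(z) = 2*z - 6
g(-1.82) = 14.23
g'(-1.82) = -9.64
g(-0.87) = 5.98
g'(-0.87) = -7.74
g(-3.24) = 29.94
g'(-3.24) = -12.48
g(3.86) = -8.26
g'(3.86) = 1.72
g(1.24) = -5.90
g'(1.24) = -3.52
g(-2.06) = 16.60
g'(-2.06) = -10.12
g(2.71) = -8.92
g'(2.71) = -0.58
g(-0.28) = 1.76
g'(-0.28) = -6.56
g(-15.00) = 315.00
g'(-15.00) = -36.00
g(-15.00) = 315.00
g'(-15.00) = -36.00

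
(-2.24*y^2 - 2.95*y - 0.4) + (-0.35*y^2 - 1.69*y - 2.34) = -2.59*y^2 - 4.64*y - 2.74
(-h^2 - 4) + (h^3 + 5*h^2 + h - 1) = h^3 + 4*h^2 + h - 5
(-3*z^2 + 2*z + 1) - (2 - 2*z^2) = -z^2 + 2*z - 1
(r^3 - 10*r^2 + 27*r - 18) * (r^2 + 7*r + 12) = r^5 - 3*r^4 - 31*r^3 + 51*r^2 + 198*r - 216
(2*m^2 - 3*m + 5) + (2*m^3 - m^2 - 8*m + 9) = 2*m^3 + m^2 - 11*m + 14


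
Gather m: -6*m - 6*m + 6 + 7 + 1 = 14 - 12*m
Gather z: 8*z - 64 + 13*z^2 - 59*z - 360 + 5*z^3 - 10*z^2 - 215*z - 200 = 5*z^3 + 3*z^2 - 266*z - 624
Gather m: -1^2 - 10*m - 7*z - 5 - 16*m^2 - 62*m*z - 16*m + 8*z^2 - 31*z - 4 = -16*m^2 + m*(-62*z - 26) + 8*z^2 - 38*z - 10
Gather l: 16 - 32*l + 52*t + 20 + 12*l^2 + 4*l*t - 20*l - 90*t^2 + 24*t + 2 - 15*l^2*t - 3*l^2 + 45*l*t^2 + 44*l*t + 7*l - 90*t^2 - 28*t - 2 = l^2*(9 - 15*t) + l*(45*t^2 + 48*t - 45) - 180*t^2 + 48*t + 36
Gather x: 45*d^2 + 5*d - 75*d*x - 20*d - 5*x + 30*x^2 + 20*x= 45*d^2 - 15*d + 30*x^2 + x*(15 - 75*d)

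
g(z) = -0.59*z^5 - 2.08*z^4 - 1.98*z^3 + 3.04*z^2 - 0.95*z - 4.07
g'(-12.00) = -47723.51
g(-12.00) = 107546.53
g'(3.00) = -499.76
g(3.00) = -344.87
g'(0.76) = -4.40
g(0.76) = -4.75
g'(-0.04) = -1.20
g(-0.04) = -4.03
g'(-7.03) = -4651.80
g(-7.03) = 5890.96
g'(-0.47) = -4.40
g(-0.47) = -2.83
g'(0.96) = -10.45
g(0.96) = -6.18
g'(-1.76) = -13.00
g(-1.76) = 7.82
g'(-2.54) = -41.16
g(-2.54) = 26.20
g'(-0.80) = -6.56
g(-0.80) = -1.01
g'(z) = -2.95*z^4 - 8.32*z^3 - 5.94*z^2 + 6.08*z - 0.95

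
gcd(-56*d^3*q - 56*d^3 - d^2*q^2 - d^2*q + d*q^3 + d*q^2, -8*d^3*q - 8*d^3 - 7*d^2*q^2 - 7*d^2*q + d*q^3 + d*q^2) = -8*d^2*q - 8*d^2 + d*q^2 + d*q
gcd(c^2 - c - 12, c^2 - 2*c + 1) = 1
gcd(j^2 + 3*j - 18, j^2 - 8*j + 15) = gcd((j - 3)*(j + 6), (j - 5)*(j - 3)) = j - 3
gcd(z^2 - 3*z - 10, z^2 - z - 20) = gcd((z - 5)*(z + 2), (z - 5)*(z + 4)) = z - 5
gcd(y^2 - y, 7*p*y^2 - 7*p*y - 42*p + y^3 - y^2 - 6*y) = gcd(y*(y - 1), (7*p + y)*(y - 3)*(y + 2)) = 1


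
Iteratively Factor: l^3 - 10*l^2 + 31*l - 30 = (l - 3)*(l^2 - 7*l + 10) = (l - 3)*(l - 2)*(l - 5)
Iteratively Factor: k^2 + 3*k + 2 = (k + 1)*(k + 2)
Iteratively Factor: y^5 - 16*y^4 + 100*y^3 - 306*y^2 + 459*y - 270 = (y - 3)*(y^4 - 13*y^3 + 61*y^2 - 123*y + 90) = (y - 5)*(y - 3)*(y^3 - 8*y^2 + 21*y - 18) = (y - 5)*(y - 3)^2*(y^2 - 5*y + 6) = (y - 5)*(y - 3)^2*(y - 2)*(y - 3)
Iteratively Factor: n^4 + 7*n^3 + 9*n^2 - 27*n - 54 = (n + 3)*(n^3 + 4*n^2 - 3*n - 18) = (n - 2)*(n + 3)*(n^2 + 6*n + 9) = (n - 2)*(n + 3)^2*(n + 3)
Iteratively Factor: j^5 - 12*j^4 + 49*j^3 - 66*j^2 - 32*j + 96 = (j - 4)*(j^4 - 8*j^3 + 17*j^2 + 2*j - 24) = (j - 4)^2*(j^3 - 4*j^2 + j + 6) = (j - 4)^2*(j - 2)*(j^2 - 2*j - 3) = (j - 4)^2*(j - 2)*(j + 1)*(j - 3)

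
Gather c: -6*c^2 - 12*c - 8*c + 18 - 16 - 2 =-6*c^2 - 20*c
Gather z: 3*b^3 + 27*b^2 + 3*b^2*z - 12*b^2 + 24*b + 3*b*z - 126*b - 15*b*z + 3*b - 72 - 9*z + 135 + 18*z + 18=3*b^3 + 15*b^2 - 99*b + z*(3*b^2 - 12*b + 9) + 81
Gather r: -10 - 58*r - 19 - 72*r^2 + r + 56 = -72*r^2 - 57*r + 27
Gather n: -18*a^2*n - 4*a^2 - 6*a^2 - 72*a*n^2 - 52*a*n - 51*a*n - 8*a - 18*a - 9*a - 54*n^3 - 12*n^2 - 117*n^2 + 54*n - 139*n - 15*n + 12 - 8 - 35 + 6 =-10*a^2 - 35*a - 54*n^3 + n^2*(-72*a - 129) + n*(-18*a^2 - 103*a - 100) - 25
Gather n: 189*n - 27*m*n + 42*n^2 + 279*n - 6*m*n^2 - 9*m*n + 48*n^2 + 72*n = n^2*(90 - 6*m) + n*(540 - 36*m)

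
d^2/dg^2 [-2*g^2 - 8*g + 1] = -4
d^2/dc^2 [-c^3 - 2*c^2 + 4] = -6*c - 4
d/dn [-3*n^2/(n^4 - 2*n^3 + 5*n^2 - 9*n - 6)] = 3*n*(2*n^4 - 2*n^3 + 9*n + 12)/(n^8 - 4*n^7 + 14*n^6 - 38*n^5 + 49*n^4 - 66*n^3 + 21*n^2 + 108*n + 36)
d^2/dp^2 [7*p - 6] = 0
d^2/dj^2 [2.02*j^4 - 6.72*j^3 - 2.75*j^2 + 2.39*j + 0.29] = 24.24*j^2 - 40.32*j - 5.5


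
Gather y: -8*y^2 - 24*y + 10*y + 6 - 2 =-8*y^2 - 14*y + 4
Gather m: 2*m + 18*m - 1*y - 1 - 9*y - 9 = 20*m - 10*y - 10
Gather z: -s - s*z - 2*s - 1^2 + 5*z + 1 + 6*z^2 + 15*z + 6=-3*s + 6*z^2 + z*(20 - s) + 6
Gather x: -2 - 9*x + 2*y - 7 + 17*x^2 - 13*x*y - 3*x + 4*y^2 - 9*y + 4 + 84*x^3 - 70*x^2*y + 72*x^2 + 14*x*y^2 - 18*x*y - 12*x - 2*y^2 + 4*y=84*x^3 + x^2*(89 - 70*y) + x*(14*y^2 - 31*y - 24) + 2*y^2 - 3*y - 5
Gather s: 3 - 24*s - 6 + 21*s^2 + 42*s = 21*s^2 + 18*s - 3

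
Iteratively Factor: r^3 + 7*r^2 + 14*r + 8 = (r + 4)*(r^2 + 3*r + 2) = (r + 1)*(r + 4)*(r + 2)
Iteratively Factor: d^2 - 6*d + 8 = (d - 4)*(d - 2)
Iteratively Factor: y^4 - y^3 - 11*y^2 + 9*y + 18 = (y - 3)*(y^3 + 2*y^2 - 5*y - 6) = (y - 3)*(y + 1)*(y^2 + y - 6) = (y - 3)*(y - 2)*(y + 1)*(y + 3)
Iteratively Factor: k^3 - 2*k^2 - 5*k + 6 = (k - 1)*(k^2 - k - 6) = (k - 1)*(k + 2)*(k - 3)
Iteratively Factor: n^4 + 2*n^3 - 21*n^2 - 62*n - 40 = (n + 4)*(n^3 - 2*n^2 - 13*n - 10) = (n - 5)*(n + 4)*(n^2 + 3*n + 2) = (n - 5)*(n + 2)*(n + 4)*(n + 1)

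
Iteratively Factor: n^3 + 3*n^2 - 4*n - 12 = (n + 2)*(n^2 + n - 6) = (n + 2)*(n + 3)*(n - 2)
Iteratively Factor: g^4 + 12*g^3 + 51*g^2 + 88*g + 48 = (g + 4)*(g^3 + 8*g^2 + 19*g + 12) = (g + 3)*(g + 4)*(g^2 + 5*g + 4) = (g + 3)*(g + 4)^2*(g + 1)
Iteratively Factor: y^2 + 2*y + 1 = (y + 1)*(y + 1)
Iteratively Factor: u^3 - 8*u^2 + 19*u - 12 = (u - 4)*(u^2 - 4*u + 3) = (u - 4)*(u - 3)*(u - 1)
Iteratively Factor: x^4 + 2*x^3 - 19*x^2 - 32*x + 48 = (x + 3)*(x^3 - x^2 - 16*x + 16) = (x - 4)*(x + 3)*(x^2 + 3*x - 4) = (x - 4)*(x - 1)*(x + 3)*(x + 4)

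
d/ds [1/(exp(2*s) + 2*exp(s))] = -(2*exp(s) + 2)*exp(-s)/(exp(s) + 2)^2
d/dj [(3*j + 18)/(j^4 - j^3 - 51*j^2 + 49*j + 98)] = 3*(j^4 - j^3 - 51*j^2 + 49*j - (j + 6)*(4*j^3 - 3*j^2 - 102*j + 49) + 98)/(j^4 - j^3 - 51*j^2 + 49*j + 98)^2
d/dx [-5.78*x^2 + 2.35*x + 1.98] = 2.35 - 11.56*x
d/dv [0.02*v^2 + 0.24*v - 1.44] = 0.04*v + 0.24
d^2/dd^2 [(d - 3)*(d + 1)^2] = 6*d - 2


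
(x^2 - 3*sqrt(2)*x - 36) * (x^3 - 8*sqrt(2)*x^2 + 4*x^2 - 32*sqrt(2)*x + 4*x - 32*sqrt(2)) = x^5 - 11*sqrt(2)*x^4 + 4*x^4 - 44*sqrt(2)*x^3 + 16*x^3 + 48*x^2 + 244*sqrt(2)*x^2 + 48*x + 1152*sqrt(2)*x + 1152*sqrt(2)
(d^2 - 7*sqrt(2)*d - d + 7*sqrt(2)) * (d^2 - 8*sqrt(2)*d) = d^4 - 15*sqrt(2)*d^3 - d^3 + 15*sqrt(2)*d^2 + 112*d^2 - 112*d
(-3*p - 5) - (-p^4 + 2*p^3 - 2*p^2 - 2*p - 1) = p^4 - 2*p^3 + 2*p^2 - p - 4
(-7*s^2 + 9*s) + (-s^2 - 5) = -8*s^2 + 9*s - 5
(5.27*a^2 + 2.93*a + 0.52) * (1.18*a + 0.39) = 6.2186*a^3 + 5.5127*a^2 + 1.7563*a + 0.2028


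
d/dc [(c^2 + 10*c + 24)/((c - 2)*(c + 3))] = 3*(-3*c^2 - 20*c - 28)/(c^4 + 2*c^3 - 11*c^2 - 12*c + 36)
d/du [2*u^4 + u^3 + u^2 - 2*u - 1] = 8*u^3 + 3*u^2 + 2*u - 2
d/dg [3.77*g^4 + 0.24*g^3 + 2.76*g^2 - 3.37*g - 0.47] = 15.08*g^3 + 0.72*g^2 + 5.52*g - 3.37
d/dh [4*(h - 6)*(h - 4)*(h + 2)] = 12*h^2 - 64*h + 16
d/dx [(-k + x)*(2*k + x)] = k + 2*x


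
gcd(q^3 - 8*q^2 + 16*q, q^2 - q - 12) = q - 4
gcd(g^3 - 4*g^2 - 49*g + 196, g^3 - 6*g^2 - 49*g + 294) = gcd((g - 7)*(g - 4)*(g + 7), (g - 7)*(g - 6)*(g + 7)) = g^2 - 49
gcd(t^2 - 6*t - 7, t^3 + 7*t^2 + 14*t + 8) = t + 1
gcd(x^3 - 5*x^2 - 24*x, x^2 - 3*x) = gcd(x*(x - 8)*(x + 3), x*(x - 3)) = x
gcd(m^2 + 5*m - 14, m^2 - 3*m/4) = 1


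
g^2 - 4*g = g*(g - 4)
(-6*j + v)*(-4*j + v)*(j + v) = 24*j^3 + 14*j^2*v - 9*j*v^2 + v^3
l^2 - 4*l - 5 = (l - 5)*(l + 1)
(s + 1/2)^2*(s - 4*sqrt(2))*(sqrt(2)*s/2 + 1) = sqrt(2)*s^4/2 - 3*s^3 + sqrt(2)*s^3/2 - 31*sqrt(2)*s^2/8 - 3*s^2 - 4*sqrt(2)*s - 3*s/4 - sqrt(2)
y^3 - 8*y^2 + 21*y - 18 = (y - 3)^2*(y - 2)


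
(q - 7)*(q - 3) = q^2 - 10*q + 21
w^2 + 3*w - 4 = (w - 1)*(w + 4)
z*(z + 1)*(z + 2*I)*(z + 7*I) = z^4 + z^3 + 9*I*z^3 - 14*z^2 + 9*I*z^2 - 14*z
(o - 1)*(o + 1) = o^2 - 1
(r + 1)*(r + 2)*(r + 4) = r^3 + 7*r^2 + 14*r + 8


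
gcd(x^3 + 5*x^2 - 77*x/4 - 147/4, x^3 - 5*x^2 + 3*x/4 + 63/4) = x^2 - 2*x - 21/4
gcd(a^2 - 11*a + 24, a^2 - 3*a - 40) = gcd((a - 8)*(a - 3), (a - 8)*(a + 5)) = a - 8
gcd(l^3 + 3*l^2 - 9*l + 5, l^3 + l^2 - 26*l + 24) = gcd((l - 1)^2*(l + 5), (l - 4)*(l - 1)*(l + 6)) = l - 1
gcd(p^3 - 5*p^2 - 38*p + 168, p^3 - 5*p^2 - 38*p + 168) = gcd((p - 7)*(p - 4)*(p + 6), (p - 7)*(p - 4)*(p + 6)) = p^3 - 5*p^2 - 38*p + 168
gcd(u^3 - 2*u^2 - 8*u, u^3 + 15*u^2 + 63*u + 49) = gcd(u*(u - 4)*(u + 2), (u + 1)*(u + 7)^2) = 1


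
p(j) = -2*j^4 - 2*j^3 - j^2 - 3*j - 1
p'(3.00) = -279.00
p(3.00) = -235.00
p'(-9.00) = 5361.00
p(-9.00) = -11719.00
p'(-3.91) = 391.30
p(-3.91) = -352.46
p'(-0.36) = -2.68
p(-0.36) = 0.01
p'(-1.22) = 5.04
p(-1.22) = 0.37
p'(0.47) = -6.10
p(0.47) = -2.94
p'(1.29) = -32.74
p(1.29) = -16.37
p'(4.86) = -1072.77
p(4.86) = -1384.55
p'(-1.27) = 6.25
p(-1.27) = 0.09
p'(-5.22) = 981.84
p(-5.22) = -1213.07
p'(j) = -8*j^3 - 6*j^2 - 2*j - 3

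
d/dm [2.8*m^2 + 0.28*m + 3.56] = 5.6*m + 0.28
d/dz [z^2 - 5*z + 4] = 2*z - 5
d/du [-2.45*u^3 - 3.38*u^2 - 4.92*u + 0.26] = -7.35*u^2 - 6.76*u - 4.92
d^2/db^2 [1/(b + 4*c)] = 2/(b + 4*c)^3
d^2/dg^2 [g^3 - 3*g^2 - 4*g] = 6*g - 6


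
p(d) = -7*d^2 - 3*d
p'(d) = -14*d - 3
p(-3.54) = -77.10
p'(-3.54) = 46.56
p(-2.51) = -36.57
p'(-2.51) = 32.14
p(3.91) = -118.75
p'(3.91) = -57.74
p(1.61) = -22.97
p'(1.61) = -25.54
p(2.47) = -50.12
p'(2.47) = -37.58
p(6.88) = -351.98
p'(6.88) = -99.32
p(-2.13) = -25.37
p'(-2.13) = 26.82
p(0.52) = -3.45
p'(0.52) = -10.28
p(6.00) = -270.00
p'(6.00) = -87.00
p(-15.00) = -1530.00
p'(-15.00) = 207.00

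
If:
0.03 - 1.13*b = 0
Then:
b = 0.03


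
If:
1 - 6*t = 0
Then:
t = 1/6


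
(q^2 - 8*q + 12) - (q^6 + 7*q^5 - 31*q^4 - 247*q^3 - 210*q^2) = -q^6 - 7*q^5 + 31*q^4 + 247*q^3 + 211*q^2 - 8*q + 12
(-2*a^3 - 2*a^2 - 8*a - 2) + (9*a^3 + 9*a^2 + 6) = 7*a^3 + 7*a^2 - 8*a + 4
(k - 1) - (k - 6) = 5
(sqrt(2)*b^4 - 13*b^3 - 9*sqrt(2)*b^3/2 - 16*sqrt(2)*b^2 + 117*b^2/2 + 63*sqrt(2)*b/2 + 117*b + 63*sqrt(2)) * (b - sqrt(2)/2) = sqrt(2)*b^5 - 14*b^4 - 9*sqrt(2)*b^4/2 - 19*sqrt(2)*b^3/2 + 63*b^3 + 9*sqrt(2)*b^2/4 + 133*b^2 - 63*b/2 + 9*sqrt(2)*b/2 - 63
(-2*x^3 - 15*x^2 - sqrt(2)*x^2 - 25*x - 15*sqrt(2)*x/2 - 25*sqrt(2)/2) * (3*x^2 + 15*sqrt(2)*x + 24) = -6*x^5 - 33*sqrt(2)*x^4 - 45*x^4 - 495*sqrt(2)*x^3/2 - 153*x^3 - 873*sqrt(2)*x^2/2 - 585*x^2 - 975*x - 180*sqrt(2)*x - 300*sqrt(2)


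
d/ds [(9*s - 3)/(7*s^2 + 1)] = 3*(-21*s^2 + 14*s + 3)/(49*s^4 + 14*s^2 + 1)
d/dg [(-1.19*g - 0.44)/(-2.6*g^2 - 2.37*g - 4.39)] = (-3.094*g^2 - 2.288*g + 4.1813)/(6.76*g^4 + 12.324*g^3 + 28.4449*g^2 + 20.8086*g + 19.2721)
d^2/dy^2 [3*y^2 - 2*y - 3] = 6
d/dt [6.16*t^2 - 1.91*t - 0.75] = 12.32*t - 1.91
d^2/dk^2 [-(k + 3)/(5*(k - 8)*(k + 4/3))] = 6*(-9*k^3 - 81*k^2 + 252*k - 848)/(5*(27*k^6 - 540*k^5 + 2736*k^4 + 3520*k^3 - 29184*k^2 - 61440*k - 32768))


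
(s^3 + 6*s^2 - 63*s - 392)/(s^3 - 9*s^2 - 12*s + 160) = (s^2 + 14*s + 49)/(s^2 - s - 20)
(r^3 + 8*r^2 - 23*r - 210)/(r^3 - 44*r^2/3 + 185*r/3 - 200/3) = 3*(r^2 + 13*r + 42)/(3*r^2 - 29*r + 40)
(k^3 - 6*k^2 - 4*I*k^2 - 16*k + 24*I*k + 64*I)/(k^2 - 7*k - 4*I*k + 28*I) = (k^2 - 6*k - 16)/(k - 7)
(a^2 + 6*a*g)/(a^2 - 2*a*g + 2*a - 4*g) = a*(a + 6*g)/(a^2 - 2*a*g + 2*a - 4*g)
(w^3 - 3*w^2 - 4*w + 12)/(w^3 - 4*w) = (w - 3)/w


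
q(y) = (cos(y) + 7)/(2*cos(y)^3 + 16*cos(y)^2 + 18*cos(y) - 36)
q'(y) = (cos(y) + 7)*(6*sin(y)*cos(y)^2 + 32*sin(y)*cos(y) + 18*sin(y))/(2*cos(y)^3 + 16*cos(y)^2 + 18*cos(y) - 36)^2 - sin(y)/(2*cos(y)^3 + 16*cos(y)^2 + 18*cos(y) - 36) = (227*cos(y) + 29*cos(2*y) + cos(3*y) + 191)*sin(y)/(4*(cos(y)^3 + 8*cos(y)^2 + 9*cos(y) - 18)^2)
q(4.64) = -0.19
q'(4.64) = -0.11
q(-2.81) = -0.15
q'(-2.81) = 0.00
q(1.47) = -0.21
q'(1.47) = 0.16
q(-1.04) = -0.33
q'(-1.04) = -0.49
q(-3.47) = -0.15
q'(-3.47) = -0.00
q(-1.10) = -0.31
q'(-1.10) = -0.41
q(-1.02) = -0.34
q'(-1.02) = -0.52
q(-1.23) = -0.26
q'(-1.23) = -0.29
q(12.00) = -0.95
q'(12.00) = -3.14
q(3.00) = -0.15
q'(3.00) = 0.00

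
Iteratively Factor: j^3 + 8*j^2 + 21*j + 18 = (j + 2)*(j^2 + 6*j + 9) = (j + 2)*(j + 3)*(j + 3)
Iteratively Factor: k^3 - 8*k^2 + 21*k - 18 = (k - 3)*(k^2 - 5*k + 6) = (k - 3)^2*(k - 2)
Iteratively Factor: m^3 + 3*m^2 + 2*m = (m + 2)*(m^2 + m) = (m + 1)*(m + 2)*(m)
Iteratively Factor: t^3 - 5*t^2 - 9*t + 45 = (t - 5)*(t^2 - 9) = (t - 5)*(t + 3)*(t - 3)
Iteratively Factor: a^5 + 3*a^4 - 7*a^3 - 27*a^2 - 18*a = (a - 3)*(a^4 + 6*a^3 + 11*a^2 + 6*a) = a*(a - 3)*(a^3 + 6*a^2 + 11*a + 6) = a*(a - 3)*(a + 2)*(a^2 + 4*a + 3) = a*(a - 3)*(a + 2)*(a + 3)*(a + 1)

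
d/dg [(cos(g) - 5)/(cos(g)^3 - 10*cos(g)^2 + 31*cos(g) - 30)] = (2*cos(g) - 5)*sin(g)/((cos(g) - 3)^2*(cos(g) - 2)^2)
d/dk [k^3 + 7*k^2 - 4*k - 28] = 3*k^2 + 14*k - 4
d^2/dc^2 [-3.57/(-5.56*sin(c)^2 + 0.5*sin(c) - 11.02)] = (-441.446208*sin(c)^4 + 29.7738*sin(c)^3 + 1536.229548*sin(c)^2 - 79.2183*sin(c) - 435.691368)/(5.56*sin(c)^2 - 0.5*sin(c) + 11.02)^3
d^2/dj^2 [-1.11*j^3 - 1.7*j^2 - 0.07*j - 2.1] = -6.66*j - 3.4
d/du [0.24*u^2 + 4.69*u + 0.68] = 0.48*u + 4.69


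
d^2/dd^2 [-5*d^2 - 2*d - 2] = -10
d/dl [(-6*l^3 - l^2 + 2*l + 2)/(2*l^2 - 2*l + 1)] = 2*(-6*l^4 + 12*l^3 - 10*l^2 - 5*l + 3)/(4*l^4 - 8*l^3 + 8*l^2 - 4*l + 1)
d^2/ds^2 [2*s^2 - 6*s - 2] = 4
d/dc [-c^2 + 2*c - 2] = 2 - 2*c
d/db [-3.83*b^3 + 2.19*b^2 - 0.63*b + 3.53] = -11.49*b^2 + 4.38*b - 0.63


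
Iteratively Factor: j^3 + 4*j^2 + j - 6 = (j - 1)*(j^2 + 5*j + 6) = (j - 1)*(j + 3)*(j + 2)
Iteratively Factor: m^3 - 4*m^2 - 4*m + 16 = (m + 2)*(m^2 - 6*m + 8) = (m - 2)*(m + 2)*(m - 4)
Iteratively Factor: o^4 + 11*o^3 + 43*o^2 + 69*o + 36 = (o + 3)*(o^3 + 8*o^2 + 19*o + 12) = (o + 3)^2*(o^2 + 5*o + 4) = (o + 3)^2*(o + 4)*(o + 1)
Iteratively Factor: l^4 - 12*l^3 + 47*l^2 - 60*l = (l - 3)*(l^3 - 9*l^2 + 20*l) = (l - 4)*(l - 3)*(l^2 - 5*l) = l*(l - 4)*(l - 3)*(l - 5)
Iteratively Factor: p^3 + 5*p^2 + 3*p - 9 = (p + 3)*(p^2 + 2*p - 3) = (p - 1)*(p + 3)*(p + 3)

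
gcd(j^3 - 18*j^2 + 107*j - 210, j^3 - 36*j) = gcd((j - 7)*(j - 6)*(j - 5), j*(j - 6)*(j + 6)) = j - 6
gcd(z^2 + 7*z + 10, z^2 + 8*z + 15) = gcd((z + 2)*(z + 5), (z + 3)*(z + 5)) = z + 5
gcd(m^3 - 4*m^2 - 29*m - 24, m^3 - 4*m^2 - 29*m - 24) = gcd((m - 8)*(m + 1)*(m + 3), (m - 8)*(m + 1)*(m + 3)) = m^3 - 4*m^2 - 29*m - 24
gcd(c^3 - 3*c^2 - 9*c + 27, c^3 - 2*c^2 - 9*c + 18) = c^2 - 9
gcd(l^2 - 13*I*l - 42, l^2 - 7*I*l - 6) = l - 6*I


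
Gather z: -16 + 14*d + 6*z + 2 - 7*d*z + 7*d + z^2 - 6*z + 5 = -7*d*z + 21*d + z^2 - 9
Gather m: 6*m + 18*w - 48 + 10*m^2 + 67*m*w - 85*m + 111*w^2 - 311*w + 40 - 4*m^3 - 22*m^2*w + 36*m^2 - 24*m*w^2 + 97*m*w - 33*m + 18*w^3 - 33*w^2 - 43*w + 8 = -4*m^3 + m^2*(46 - 22*w) + m*(-24*w^2 + 164*w - 112) + 18*w^3 + 78*w^2 - 336*w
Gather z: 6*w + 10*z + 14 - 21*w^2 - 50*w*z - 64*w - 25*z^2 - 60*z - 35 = -21*w^2 - 58*w - 25*z^2 + z*(-50*w - 50) - 21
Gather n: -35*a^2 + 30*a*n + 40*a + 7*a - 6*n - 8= -35*a^2 + 47*a + n*(30*a - 6) - 8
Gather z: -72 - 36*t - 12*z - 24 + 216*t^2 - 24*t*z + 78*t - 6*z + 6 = 216*t^2 + 42*t + z*(-24*t - 18) - 90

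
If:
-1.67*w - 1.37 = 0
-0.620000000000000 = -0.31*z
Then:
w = -0.82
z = 2.00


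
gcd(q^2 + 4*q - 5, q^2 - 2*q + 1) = q - 1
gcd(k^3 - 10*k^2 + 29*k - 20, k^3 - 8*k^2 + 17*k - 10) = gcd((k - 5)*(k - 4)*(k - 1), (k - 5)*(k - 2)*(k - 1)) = k^2 - 6*k + 5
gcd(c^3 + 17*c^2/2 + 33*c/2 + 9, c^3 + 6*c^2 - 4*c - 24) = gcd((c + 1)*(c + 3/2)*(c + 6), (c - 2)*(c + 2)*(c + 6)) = c + 6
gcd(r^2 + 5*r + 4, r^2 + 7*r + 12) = r + 4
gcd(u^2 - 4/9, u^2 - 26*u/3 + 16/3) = u - 2/3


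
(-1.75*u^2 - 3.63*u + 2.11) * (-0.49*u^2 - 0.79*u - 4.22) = 0.8575*u^4 + 3.1612*u^3 + 9.2188*u^2 + 13.6517*u - 8.9042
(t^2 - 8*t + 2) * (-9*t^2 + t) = -9*t^4 + 73*t^3 - 26*t^2 + 2*t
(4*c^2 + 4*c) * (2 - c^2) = -4*c^4 - 4*c^3 + 8*c^2 + 8*c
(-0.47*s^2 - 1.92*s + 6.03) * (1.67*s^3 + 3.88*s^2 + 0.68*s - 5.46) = -0.7849*s^5 - 5.03*s^4 + 2.3009*s^3 + 24.657*s^2 + 14.5836*s - 32.9238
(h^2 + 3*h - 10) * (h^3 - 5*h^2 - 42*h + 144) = h^5 - 2*h^4 - 67*h^3 + 68*h^2 + 852*h - 1440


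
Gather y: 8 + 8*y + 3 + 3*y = 11*y + 11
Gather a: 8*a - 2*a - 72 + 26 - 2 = 6*a - 48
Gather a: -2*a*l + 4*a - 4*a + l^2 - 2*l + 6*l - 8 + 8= -2*a*l + l^2 + 4*l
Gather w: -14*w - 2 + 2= -14*w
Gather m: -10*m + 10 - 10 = -10*m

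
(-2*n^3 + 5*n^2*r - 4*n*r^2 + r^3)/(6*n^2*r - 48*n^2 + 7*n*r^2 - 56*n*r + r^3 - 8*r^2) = (-2*n^3 + 5*n^2*r - 4*n*r^2 + r^3)/(6*n^2*r - 48*n^2 + 7*n*r^2 - 56*n*r + r^3 - 8*r^2)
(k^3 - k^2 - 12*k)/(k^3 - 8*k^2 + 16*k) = (k + 3)/(k - 4)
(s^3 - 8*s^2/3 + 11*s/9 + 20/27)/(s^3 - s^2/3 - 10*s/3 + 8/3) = (s^2 - 4*s/3 - 5/9)/(s^2 + s - 2)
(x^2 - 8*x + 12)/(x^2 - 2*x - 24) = (x - 2)/(x + 4)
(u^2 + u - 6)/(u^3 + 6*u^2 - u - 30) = 1/(u + 5)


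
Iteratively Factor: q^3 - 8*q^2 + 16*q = (q)*(q^2 - 8*q + 16) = q*(q - 4)*(q - 4)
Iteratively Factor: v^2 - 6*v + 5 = (v - 1)*(v - 5)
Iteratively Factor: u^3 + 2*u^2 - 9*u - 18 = (u + 3)*(u^2 - u - 6) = (u - 3)*(u + 3)*(u + 2)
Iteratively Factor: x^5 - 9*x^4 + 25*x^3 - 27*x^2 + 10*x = (x - 1)*(x^4 - 8*x^3 + 17*x^2 - 10*x) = (x - 1)^2*(x^3 - 7*x^2 + 10*x) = (x - 2)*(x - 1)^2*(x^2 - 5*x) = x*(x - 2)*(x - 1)^2*(x - 5)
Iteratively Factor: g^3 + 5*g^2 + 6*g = (g + 3)*(g^2 + 2*g) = (g + 2)*(g + 3)*(g)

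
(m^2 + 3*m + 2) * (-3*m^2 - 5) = -3*m^4 - 9*m^3 - 11*m^2 - 15*m - 10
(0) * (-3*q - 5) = 0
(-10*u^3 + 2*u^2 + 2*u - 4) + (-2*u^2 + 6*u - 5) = -10*u^3 + 8*u - 9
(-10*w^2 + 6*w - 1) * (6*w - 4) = -60*w^3 + 76*w^2 - 30*w + 4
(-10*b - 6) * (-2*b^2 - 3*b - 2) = 20*b^3 + 42*b^2 + 38*b + 12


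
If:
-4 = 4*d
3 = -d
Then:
No Solution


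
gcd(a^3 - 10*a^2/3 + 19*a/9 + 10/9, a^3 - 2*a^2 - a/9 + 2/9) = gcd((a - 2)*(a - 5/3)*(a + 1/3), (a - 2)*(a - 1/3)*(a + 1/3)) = a^2 - 5*a/3 - 2/3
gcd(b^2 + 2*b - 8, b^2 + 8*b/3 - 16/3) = b + 4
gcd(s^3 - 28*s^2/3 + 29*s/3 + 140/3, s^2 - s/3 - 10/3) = s + 5/3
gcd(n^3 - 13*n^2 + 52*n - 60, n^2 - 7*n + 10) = n^2 - 7*n + 10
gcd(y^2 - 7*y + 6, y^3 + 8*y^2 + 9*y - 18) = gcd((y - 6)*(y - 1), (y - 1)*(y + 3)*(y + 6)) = y - 1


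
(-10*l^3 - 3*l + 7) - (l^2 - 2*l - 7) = -10*l^3 - l^2 - l + 14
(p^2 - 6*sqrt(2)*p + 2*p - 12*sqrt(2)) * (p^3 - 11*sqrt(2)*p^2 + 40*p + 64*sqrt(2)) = p^5 - 17*sqrt(2)*p^4 + 2*p^4 - 34*sqrt(2)*p^3 + 172*p^3 - 176*sqrt(2)*p^2 + 344*p^2 - 768*p - 352*sqrt(2)*p - 1536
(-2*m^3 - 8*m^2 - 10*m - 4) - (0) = -2*m^3 - 8*m^2 - 10*m - 4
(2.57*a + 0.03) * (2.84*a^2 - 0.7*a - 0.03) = 7.2988*a^3 - 1.7138*a^2 - 0.0981*a - 0.0009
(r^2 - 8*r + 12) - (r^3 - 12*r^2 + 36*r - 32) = -r^3 + 13*r^2 - 44*r + 44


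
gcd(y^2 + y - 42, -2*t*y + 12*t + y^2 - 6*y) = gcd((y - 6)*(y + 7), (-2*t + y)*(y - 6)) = y - 6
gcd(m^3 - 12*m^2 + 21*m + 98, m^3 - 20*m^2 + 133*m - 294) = m^2 - 14*m + 49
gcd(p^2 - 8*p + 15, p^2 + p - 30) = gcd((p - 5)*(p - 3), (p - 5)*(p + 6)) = p - 5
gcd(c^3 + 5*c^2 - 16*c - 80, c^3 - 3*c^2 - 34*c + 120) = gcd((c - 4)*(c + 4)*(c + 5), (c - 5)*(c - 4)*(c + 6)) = c - 4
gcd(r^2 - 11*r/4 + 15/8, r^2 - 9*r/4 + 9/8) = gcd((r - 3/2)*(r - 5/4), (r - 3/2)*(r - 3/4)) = r - 3/2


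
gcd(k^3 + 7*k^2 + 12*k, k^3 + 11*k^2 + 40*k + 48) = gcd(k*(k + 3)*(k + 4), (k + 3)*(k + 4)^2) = k^2 + 7*k + 12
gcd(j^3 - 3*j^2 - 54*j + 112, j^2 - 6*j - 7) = 1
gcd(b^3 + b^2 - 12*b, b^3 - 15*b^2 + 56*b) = b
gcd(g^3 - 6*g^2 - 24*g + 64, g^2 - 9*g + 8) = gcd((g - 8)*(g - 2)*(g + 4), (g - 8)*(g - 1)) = g - 8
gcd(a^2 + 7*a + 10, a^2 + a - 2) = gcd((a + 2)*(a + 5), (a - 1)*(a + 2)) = a + 2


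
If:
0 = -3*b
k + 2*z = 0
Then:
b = 0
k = -2*z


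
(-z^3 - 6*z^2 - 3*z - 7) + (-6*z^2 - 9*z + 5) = -z^3 - 12*z^2 - 12*z - 2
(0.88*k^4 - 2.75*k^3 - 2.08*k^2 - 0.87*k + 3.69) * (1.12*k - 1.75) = 0.9856*k^5 - 4.62*k^4 + 2.4829*k^3 + 2.6656*k^2 + 5.6553*k - 6.4575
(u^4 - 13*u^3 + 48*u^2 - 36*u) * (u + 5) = u^5 - 8*u^4 - 17*u^3 + 204*u^2 - 180*u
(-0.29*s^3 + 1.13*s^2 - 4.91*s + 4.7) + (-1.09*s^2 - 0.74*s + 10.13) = -0.29*s^3 + 0.0399999999999998*s^2 - 5.65*s + 14.83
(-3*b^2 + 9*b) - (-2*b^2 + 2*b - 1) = -b^2 + 7*b + 1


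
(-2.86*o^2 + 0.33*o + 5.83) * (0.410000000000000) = -1.1726*o^2 + 0.1353*o + 2.3903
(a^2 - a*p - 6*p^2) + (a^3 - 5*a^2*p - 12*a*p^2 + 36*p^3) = a^3 - 5*a^2*p + a^2 - 12*a*p^2 - a*p + 36*p^3 - 6*p^2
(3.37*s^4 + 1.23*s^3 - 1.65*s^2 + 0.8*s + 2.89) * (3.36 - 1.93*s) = -6.5041*s^5 + 8.9493*s^4 + 7.3173*s^3 - 7.088*s^2 - 2.8897*s + 9.7104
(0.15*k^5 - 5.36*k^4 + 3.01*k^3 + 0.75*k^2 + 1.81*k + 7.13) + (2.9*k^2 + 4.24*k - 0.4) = 0.15*k^5 - 5.36*k^4 + 3.01*k^3 + 3.65*k^2 + 6.05*k + 6.73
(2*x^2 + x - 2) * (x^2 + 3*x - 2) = 2*x^4 + 7*x^3 - 3*x^2 - 8*x + 4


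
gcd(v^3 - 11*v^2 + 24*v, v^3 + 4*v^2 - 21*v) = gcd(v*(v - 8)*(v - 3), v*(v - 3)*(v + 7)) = v^2 - 3*v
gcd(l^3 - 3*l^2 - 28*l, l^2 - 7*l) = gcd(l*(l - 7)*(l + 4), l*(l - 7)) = l^2 - 7*l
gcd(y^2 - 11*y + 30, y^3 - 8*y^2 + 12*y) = y - 6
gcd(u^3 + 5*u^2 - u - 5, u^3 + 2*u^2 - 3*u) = u - 1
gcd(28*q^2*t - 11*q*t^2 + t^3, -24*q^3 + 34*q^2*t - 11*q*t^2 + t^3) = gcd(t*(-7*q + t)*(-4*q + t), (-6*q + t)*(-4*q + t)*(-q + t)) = 4*q - t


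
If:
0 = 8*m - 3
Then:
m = 3/8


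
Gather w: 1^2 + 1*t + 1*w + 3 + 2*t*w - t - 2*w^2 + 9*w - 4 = -2*w^2 + w*(2*t + 10)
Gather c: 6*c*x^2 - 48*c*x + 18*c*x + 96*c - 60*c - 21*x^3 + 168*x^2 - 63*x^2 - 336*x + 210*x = c*(6*x^2 - 30*x + 36) - 21*x^3 + 105*x^2 - 126*x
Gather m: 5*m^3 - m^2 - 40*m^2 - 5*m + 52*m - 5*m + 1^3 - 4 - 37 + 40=5*m^3 - 41*m^2 + 42*m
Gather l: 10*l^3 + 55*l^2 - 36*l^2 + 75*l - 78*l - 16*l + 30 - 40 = 10*l^3 + 19*l^2 - 19*l - 10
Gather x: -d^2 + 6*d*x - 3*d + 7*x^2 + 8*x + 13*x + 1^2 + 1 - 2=-d^2 - 3*d + 7*x^2 + x*(6*d + 21)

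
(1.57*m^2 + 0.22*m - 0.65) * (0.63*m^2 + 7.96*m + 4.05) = 0.9891*m^4 + 12.6358*m^3 + 7.7002*m^2 - 4.283*m - 2.6325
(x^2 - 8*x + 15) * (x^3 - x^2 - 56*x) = x^5 - 9*x^4 - 33*x^3 + 433*x^2 - 840*x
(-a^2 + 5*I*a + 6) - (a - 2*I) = -a^2 - a + 5*I*a + 6 + 2*I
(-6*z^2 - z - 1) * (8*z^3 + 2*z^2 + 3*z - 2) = -48*z^5 - 20*z^4 - 28*z^3 + 7*z^2 - z + 2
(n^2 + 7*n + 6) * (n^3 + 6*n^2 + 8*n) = n^5 + 13*n^4 + 56*n^3 + 92*n^2 + 48*n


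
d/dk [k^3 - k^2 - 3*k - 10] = 3*k^2 - 2*k - 3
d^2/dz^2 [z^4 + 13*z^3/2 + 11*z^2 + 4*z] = 12*z^2 + 39*z + 22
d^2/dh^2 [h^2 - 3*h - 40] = 2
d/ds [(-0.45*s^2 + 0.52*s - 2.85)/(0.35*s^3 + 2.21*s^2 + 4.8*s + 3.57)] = (0.1575*s^4 - 0.364*s^3 - 0.3167*s^2 + 9.384*s + 15.5364)/(0.1225*s^6 + 1.547*s^5 + 8.2441*s^4 + 23.715*s^3 + 38.8194*s^2 + 34.272*s + 12.7449)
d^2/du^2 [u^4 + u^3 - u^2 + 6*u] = 12*u^2 + 6*u - 2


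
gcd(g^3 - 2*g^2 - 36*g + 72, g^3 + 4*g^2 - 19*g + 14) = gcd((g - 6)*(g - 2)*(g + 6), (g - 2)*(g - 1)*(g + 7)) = g - 2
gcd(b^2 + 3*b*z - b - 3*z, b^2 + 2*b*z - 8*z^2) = 1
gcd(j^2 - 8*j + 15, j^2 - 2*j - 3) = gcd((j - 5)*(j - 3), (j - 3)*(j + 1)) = j - 3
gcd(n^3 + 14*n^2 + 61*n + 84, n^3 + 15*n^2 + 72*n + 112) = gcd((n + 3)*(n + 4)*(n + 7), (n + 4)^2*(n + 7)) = n^2 + 11*n + 28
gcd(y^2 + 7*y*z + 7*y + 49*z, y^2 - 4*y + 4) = 1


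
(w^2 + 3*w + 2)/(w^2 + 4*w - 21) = (w^2 + 3*w + 2)/(w^2 + 4*w - 21)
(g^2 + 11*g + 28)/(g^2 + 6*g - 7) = (g + 4)/(g - 1)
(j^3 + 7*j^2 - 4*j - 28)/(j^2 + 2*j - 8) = (j^2 + 9*j + 14)/(j + 4)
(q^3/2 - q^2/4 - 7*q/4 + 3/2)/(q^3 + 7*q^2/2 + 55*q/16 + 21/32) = 8*(2*q^3 - q^2 - 7*q + 6)/(32*q^3 + 112*q^2 + 110*q + 21)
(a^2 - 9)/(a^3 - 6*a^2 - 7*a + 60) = (a - 3)/(a^2 - 9*a + 20)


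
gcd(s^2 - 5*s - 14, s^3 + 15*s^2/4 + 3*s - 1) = s + 2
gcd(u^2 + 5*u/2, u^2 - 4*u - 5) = 1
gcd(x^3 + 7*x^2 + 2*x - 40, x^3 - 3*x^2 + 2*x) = x - 2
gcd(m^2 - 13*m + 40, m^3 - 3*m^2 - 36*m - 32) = m - 8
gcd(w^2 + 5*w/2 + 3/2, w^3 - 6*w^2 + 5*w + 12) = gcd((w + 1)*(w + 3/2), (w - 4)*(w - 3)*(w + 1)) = w + 1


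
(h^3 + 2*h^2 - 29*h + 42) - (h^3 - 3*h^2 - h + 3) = 5*h^2 - 28*h + 39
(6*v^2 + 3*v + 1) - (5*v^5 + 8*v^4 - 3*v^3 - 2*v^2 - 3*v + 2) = -5*v^5 - 8*v^4 + 3*v^3 + 8*v^2 + 6*v - 1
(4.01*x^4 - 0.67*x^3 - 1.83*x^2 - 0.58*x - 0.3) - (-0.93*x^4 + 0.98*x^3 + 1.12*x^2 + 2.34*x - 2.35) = 4.94*x^4 - 1.65*x^3 - 2.95*x^2 - 2.92*x + 2.05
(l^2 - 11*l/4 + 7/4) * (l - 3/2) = l^3 - 17*l^2/4 + 47*l/8 - 21/8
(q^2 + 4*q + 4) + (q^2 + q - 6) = 2*q^2 + 5*q - 2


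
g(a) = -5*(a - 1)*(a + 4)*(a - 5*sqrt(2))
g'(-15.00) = -3859.59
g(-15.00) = 19422.54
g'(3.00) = 113.20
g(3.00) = 284.97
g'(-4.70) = -396.62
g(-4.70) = 234.83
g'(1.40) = 153.66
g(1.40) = 61.25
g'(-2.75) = -99.33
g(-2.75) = -230.18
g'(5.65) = -122.76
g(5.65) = 318.83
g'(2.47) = 135.11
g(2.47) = 218.80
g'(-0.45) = 104.71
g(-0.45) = -193.57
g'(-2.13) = -28.70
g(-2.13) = -269.27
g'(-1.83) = 1.33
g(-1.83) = -273.31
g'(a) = -5*(a - 1)*(a + 4) - 5*(a - 1)*(a - 5*sqrt(2)) - 5*(a + 4)*(a - 5*sqrt(2)) = -15*a^2 - 30*a + 50*sqrt(2)*a + 20 + 75*sqrt(2)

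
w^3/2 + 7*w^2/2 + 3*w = w*(w/2 + 1/2)*(w + 6)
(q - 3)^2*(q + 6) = q^3 - 27*q + 54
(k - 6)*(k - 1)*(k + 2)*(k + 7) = k^4 + 2*k^3 - 43*k^2 - 44*k + 84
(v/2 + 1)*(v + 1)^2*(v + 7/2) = v^4/2 + 15*v^3/4 + 19*v^2/2 + 39*v/4 + 7/2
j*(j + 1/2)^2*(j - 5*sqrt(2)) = j^4 - 5*sqrt(2)*j^3 + j^3 - 5*sqrt(2)*j^2 + j^2/4 - 5*sqrt(2)*j/4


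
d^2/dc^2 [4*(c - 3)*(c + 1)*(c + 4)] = 24*c + 16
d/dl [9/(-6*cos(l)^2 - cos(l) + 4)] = -9*(12*cos(l) + 1)*sin(l)/(6*cos(l)^2 + cos(l) - 4)^2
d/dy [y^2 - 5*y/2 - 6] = 2*y - 5/2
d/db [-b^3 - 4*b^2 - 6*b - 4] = -3*b^2 - 8*b - 6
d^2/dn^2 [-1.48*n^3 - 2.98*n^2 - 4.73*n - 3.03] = -8.88*n - 5.96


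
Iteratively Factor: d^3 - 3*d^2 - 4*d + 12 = (d - 2)*(d^2 - d - 6) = (d - 3)*(d - 2)*(d + 2)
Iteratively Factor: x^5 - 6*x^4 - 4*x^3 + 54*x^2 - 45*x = (x - 3)*(x^4 - 3*x^3 - 13*x^2 + 15*x) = x*(x - 3)*(x^3 - 3*x^2 - 13*x + 15) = x*(x - 3)*(x - 1)*(x^2 - 2*x - 15) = x*(x - 5)*(x - 3)*(x - 1)*(x + 3)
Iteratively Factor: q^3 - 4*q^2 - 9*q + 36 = (q - 4)*(q^2 - 9) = (q - 4)*(q - 3)*(q + 3)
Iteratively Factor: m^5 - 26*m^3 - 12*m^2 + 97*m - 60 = (m - 1)*(m^4 + m^3 - 25*m^2 - 37*m + 60) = (m - 1)*(m + 4)*(m^3 - 3*m^2 - 13*m + 15) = (m - 5)*(m - 1)*(m + 4)*(m^2 + 2*m - 3) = (m - 5)*(m - 1)*(m + 3)*(m + 4)*(m - 1)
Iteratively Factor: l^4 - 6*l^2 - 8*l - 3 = (l + 1)*(l^3 - l^2 - 5*l - 3) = (l + 1)^2*(l^2 - 2*l - 3) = (l - 3)*(l + 1)^2*(l + 1)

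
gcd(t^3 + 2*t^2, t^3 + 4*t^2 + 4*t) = t^2 + 2*t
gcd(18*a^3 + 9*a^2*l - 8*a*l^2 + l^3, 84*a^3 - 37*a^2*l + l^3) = 3*a - l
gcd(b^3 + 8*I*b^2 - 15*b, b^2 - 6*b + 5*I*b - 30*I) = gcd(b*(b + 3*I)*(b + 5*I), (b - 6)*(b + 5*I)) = b + 5*I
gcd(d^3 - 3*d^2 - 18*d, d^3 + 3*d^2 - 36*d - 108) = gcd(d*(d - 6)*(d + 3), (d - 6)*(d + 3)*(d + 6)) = d^2 - 3*d - 18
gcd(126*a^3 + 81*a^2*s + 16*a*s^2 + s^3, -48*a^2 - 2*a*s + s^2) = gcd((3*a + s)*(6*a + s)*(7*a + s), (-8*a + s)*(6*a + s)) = 6*a + s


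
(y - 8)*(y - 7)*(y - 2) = y^3 - 17*y^2 + 86*y - 112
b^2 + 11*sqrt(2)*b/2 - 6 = (b - sqrt(2)/2)*(b + 6*sqrt(2))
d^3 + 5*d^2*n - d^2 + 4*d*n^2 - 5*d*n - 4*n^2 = (d - 1)*(d + n)*(d + 4*n)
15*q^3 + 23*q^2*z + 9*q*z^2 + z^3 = (q + z)*(3*q + z)*(5*q + z)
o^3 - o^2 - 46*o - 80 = (o - 8)*(o + 2)*(o + 5)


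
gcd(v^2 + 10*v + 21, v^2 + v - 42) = v + 7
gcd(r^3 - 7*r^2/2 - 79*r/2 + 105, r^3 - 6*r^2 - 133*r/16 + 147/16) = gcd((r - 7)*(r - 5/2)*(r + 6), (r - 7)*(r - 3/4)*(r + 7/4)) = r - 7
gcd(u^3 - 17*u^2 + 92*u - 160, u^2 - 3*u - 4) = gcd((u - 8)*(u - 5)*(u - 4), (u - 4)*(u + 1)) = u - 4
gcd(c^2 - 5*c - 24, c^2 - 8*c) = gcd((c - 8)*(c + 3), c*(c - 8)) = c - 8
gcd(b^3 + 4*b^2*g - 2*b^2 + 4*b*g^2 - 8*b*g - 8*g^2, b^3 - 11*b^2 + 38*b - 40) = b - 2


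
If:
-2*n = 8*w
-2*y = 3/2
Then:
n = -4*w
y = -3/4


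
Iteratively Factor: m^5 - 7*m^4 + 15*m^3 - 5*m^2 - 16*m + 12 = (m - 3)*(m^4 - 4*m^3 + 3*m^2 + 4*m - 4) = (m - 3)*(m - 2)*(m^3 - 2*m^2 - m + 2) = (m - 3)*(m - 2)^2*(m^2 - 1) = (m - 3)*(m - 2)^2*(m - 1)*(m + 1)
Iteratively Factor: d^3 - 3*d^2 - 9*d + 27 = (d - 3)*(d^2 - 9) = (d - 3)*(d + 3)*(d - 3)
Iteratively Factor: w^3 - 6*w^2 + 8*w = (w)*(w^2 - 6*w + 8) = w*(w - 2)*(w - 4)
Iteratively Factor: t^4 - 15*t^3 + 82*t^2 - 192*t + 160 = (t - 5)*(t^3 - 10*t^2 + 32*t - 32) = (t - 5)*(t - 4)*(t^2 - 6*t + 8) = (t - 5)*(t - 4)*(t - 2)*(t - 4)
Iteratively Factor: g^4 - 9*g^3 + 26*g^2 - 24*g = (g - 3)*(g^3 - 6*g^2 + 8*g) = (g - 4)*(g - 3)*(g^2 - 2*g) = g*(g - 4)*(g - 3)*(g - 2)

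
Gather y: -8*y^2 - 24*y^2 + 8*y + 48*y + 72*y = -32*y^2 + 128*y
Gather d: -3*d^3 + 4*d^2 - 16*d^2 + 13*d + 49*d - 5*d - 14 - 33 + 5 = -3*d^3 - 12*d^2 + 57*d - 42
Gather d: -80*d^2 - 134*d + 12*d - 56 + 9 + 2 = -80*d^2 - 122*d - 45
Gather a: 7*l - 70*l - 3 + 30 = 27 - 63*l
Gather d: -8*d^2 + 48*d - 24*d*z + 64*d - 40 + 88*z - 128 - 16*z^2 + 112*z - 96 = -8*d^2 + d*(112 - 24*z) - 16*z^2 + 200*z - 264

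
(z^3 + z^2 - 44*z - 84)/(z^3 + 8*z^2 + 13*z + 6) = (z^2 - 5*z - 14)/(z^2 + 2*z + 1)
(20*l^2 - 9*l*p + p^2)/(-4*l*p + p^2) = (-5*l + p)/p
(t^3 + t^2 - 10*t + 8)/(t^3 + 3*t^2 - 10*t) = (t^2 + 3*t - 4)/(t*(t + 5))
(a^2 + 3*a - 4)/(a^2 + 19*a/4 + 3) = 4*(a - 1)/(4*a + 3)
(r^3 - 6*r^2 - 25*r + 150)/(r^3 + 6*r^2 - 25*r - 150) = (r - 6)/(r + 6)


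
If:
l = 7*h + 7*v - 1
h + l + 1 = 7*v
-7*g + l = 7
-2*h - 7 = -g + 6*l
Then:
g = -49/41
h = 0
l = -56/41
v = -15/287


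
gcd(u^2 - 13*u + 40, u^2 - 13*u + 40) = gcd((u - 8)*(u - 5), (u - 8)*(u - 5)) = u^2 - 13*u + 40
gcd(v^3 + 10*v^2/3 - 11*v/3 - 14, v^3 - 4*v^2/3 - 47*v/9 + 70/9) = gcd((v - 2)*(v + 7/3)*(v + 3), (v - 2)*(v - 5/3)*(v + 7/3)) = v^2 + v/3 - 14/3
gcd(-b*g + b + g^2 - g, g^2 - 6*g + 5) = g - 1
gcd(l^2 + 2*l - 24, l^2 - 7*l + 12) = l - 4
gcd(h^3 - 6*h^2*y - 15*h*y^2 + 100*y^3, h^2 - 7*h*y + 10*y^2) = -h + 5*y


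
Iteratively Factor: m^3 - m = (m)*(m^2 - 1) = m*(m + 1)*(m - 1)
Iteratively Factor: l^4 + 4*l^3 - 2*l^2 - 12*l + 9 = (l + 3)*(l^3 + l^2 - 5*l + 3) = (l + 3)^2*(l^2 - 2*l + 1) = (l - 1)*(l + 3)^2*(l - 1)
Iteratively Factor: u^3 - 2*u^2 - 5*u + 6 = (u - 3)*(u^2 + u - 2) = (u - 3)*(u - 1)*(u + 2)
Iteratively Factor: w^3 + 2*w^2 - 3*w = (w)*(w^2 + 2*w - 3) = w*(w + 3)*(w - 1)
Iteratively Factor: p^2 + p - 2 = (p - 1)*(p + 2)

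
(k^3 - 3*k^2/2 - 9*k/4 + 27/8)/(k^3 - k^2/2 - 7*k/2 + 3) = (k^2 - 9/4)/(k^2 + k - 2)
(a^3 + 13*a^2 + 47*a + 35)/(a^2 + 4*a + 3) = (a^2 + 12*a + 35)/(a + 3)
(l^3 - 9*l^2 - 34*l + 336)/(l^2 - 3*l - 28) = (l^2 - 2*l - 48)/(l + 4)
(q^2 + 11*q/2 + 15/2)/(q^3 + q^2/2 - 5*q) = (q + 3)/(q*(q - 2))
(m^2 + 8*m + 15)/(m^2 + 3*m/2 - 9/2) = 2*(m + 5)/(2*m - 3)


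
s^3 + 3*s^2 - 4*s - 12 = (s - 2)*(s + 2)*(s + 3)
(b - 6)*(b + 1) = b^2 - 5*b - 6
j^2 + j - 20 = (j - 4)*(j + 5)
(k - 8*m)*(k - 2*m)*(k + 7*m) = k^3 - 3*k^2*m - 54*k*m^2 + 112*m^3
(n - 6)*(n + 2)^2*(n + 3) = n^4 + n^3 - 26*n^2 - 84*n - 72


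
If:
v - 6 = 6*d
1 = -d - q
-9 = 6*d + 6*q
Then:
No Solution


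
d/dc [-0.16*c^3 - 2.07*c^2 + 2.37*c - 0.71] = -0.48*c^2 - 4.14*c + 2.37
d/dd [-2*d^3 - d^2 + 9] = 2*d*(-3*d - 1)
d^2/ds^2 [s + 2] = 0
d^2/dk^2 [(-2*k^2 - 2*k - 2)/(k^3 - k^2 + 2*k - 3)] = 4*(-k^6 - 3*k^5 + 3*k^4 - 14*k^3 - 18*k^2 + 6*k - 16)/(k^9 - 3*k^8 + 9*k^7 - 22*k^6 + 36*k^5 - 57*k^4 + 71*k^3 - 63*k^2 + 54*k - 27)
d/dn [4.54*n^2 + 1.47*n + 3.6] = 9.08*n + 1.47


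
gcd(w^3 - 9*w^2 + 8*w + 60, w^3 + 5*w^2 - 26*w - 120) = w - 5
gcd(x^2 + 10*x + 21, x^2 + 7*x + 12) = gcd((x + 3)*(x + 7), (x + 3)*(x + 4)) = x + 3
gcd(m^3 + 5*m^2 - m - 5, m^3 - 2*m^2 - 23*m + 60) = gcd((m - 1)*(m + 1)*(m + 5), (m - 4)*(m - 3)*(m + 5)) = m + 5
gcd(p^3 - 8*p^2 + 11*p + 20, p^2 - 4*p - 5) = p^2 - 4*p - 5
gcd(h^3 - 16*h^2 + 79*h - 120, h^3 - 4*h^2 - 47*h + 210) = h - 5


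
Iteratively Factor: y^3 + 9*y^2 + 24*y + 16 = (y + 4)*(y^2 + 5*y + 4) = (y + 1)*(y + 4)*(y + 4)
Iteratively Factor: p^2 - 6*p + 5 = (p - 1)*(p - 5)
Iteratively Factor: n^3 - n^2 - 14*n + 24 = (n - 2)*(n^2 + n - 12) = (n - 3)*(n - 2)*(n + 4)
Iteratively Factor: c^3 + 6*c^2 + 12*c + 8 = (c + 2)*(c^2 + 4*c + 4) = (c + 2)^2*(c + 2)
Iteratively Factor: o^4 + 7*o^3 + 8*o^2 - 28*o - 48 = (o + 2)*(o^3 + 5*o^2 - 2*o - 24) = (o + 2)*(o + 4)*(o^2 + o - 6) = (o - 2)*(o + 2)*(o + 4)*(o + 3)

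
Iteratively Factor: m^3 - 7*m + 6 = (m + 3)*(m^2 - 3*m + 2) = (m - 2)*(m + 3)*(m - 1)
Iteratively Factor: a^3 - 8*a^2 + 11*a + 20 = (a - 4)*(a^2 - 4*a - 5) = (a - 5)*(a - 4)*(a + 1)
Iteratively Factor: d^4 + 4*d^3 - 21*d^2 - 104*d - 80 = (d - 5)*(d^3 + 9*d^2 + 24*d + 16) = (d - 5)*(d + 4)*(d^2 + 5*d + 4) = (d - 5)*(d + 4)^2*(d + 1)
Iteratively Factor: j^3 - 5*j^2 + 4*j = (j - 4)*(j^2 - j) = j*(j - 4)*(j - 1)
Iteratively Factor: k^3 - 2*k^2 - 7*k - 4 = (k + 1)*(k^2 - 3*k - 4) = (k + 1)^2*(k - 4)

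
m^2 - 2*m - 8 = (m - 4)*(m + 2)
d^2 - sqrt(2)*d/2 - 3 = (d - 3*sqrt(2)/2)*(d + sqrt(2))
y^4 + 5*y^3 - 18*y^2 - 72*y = y*(y - 4)*(y + 3)*(y + 6)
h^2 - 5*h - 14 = (h - 7)*(h + 2)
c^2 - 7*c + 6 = (c - 6)*(c - 1)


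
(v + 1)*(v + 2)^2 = v^3 + 5*v^2 + 8*v + 4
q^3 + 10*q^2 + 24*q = q*(q + 4)*(q + 6)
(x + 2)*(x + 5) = x^2 + 7*x + 10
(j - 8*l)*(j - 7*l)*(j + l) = j^3 - 14*j^2*l + 41*j*l^2 + 56*l^3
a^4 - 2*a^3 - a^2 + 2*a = a*(a - 2)*(a - 1)*(a + 1)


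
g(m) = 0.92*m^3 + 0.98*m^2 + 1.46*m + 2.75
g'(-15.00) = 593.06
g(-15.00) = -2903.65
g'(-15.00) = 593.06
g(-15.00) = -2903.65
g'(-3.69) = 31.81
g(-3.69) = -35.52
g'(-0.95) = 2.09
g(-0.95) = 1.46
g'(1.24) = 8.13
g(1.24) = 7.82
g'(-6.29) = 98.33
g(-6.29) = -196.61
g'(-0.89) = 1.90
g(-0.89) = 1.58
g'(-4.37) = 45.60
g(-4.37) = -61.69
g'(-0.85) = 1.79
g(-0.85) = 1.65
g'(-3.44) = 27.38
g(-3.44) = -28.13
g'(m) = 2.76*m^2 + 1.96*m + 1.46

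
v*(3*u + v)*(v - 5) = 3*u*v^2 - 15*u*v + v^3 - 5*v^2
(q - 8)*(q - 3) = q^2 - 11*q + 24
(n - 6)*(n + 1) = n^2 - 5*n - 6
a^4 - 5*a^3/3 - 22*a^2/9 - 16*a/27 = a*(a - 8/3)*(a + 1/3)*(a + 2/3)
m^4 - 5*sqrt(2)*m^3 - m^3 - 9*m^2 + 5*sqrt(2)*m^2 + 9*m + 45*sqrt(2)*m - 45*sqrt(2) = (m - 3)*(m - 1)*(m + 3)*(m - 5*sqrt(2))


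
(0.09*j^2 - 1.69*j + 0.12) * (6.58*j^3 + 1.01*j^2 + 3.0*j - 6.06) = 0.5922*j^5 - 11.0293*j^4 - 0.6473*j^3 - 5.4942*j^2 + 10.6014*j - 0.7272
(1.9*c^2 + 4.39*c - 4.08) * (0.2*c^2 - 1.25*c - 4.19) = 0.38*c^4 - 1.497*c^3 - 14.2645*c^2 - 13.2941*c + 17.0952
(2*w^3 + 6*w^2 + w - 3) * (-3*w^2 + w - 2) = -6*w^5 - 16*w^4 - w^3 - 2*w^2 - 5*w + 6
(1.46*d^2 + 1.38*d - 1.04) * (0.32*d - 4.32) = 0.4672*d^3 - 5.8656*d^2 - 6.2944*d + 4.4928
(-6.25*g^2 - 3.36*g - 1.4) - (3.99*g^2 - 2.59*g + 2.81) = -10.24*g^2 - 0.77*g - 4.21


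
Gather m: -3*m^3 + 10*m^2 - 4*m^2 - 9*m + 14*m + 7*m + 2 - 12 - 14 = -3*m^3 + 6*m^2 + 12*m - 24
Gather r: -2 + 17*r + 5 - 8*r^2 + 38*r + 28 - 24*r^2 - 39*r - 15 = -32*r^2 + 16*r + 16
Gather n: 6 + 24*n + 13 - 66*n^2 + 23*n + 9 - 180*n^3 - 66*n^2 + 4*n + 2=-180*n^3 - 132*n^2 + 51*n + 30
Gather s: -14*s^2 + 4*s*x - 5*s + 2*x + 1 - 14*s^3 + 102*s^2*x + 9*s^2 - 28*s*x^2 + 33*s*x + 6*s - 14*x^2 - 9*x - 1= -14*s^3 + s^2*(102*x - 5) + s*(-28*x^2 + 37*x + 1) - 14*x^2 - 7*x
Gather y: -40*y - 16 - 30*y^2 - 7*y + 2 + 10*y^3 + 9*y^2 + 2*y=10*y^3 - 21*y^2 - 45*y - 14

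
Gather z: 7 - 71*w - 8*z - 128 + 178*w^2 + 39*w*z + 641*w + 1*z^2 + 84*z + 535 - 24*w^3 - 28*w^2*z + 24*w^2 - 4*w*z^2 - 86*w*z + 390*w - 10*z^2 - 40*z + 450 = -24*w^3 + 202*w^2 + 960*w + z^2*(-4*w - 9) + z*(-28*w^2 - 47*w + 36) + 864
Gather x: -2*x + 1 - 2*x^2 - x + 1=-2*x^2 - 3*x + 2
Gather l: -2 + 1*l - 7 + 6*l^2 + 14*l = 6*l^2 + 15*l - 9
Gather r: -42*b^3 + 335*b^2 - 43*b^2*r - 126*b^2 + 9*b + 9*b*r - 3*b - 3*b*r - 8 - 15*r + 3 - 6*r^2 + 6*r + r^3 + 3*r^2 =-42*b^3 + 209*b^2 + 6*b + r^3 - 3*r^2 + r*(-43*b^2 + 6*b - 9) - 5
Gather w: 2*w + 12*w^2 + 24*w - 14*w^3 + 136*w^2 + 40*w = -14*w^3 + 148*w^2 + 66*w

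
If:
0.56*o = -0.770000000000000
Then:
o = -1.38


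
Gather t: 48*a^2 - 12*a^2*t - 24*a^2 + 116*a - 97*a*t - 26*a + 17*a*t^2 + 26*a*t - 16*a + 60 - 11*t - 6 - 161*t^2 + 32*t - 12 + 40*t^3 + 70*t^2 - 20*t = 24*a^2 + 74*a + 40*t^3 + t^2*(17*a - 91) + t*(-12*a^2 - 71*a + 1) + 42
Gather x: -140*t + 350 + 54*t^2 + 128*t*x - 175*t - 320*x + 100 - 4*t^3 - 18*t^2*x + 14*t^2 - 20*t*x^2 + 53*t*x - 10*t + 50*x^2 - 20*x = -4*t^3 + 68*t^2 - 325*t + x^2*(50 - 20*t) + x*(-18*t^2 + 181*t - 340) + 450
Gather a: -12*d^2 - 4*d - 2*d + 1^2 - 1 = -12*d^2 - 6*d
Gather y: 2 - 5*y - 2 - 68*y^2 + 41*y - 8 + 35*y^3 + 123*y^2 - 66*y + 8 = 35*y^3 + 55*y^2 - 30*y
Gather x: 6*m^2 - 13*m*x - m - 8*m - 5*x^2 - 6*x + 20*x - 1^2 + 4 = 6*m^2 - 9*m - 5*x^2 + x*(14 - 13*m) + 3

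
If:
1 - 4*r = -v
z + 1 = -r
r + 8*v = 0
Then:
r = 8/33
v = -1/33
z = -41/33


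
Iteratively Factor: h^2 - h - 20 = (h - 5)*(h + 4)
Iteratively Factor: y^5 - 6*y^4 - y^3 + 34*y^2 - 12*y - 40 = (y - 2)*(y^4 - 4*y^3 - 9*y^2 + 16*y + 20) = (y - 5)*(y - 2)*(y^3 + y^2 - 4*y - 4) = (y - 5)*(y - 2)^2*(y^2 + 3*y + 2) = (y - 5)*(y - 2)^2*(y + 1)*(y + 2)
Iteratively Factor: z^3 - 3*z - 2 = (z + 1)*(z^2 - z - 2) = (z - 2)*(z + 1)*(z + 1)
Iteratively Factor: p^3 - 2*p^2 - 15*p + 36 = (p + 4)*(p^2 - 6*p + 9) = (p - 3)*(p + 4)*(p - 3)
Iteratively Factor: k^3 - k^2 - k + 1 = (k - 1)*(k^2 - 1) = (k - 1)*(k + 1)*(k - 1)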